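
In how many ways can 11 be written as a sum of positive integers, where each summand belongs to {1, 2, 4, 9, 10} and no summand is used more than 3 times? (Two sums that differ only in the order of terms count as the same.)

7

Listing the qualifying partitions of 11:
10,1
9,2
9,1,1
4,4,2,1
4,4,1,1,1
4,2,2,2,1
4,2,2,1,1,1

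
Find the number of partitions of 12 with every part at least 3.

9

The partitions of 12 that satisfy the conditions:
12
9+3
8+4
7+5
6+6
6+3+3
5+4+3
4+4+4
3+3+3+3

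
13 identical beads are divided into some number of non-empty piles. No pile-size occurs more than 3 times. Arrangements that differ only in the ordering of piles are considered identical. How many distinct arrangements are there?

64

A partial list (first 12 by largest part):
13
1,12
2,11
1,1,11
3,10
1,2,10
1,1,1,10
4,9
1,3,9
2,2,9
1,1,2,9
5,8
…and 52 more, for 64 total.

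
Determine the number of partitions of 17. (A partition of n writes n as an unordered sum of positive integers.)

Systematic enumeration (by largest part, then next-largest, …) yields 297.

297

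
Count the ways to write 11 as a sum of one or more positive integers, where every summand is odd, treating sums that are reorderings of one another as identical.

Listing the qualifying partitions of 11:
11
9+1+1
7+3+1
7+1+1+1+1
5+5+1
5+3+3
5+3+1+1+1
5+1+1+1+1+1+1
3+3+3+1+1
3+3+1+1+1+1+1
3+1+1+1+1+1+1+1+1
1+1+1+1+1+1+1+1+1+1+1

12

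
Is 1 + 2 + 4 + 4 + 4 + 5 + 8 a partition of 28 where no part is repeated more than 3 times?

Yes

The parts sum to 28, and the condition 'no summand is used more than 3 times' holds.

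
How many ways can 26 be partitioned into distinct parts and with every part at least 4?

31

There are too many to list fully; the first 12 (by largest part) are:
26
22, 4
21, 5
20, 6
19, 7
18, 8
17, 9
17, 5, 4
16, 10
16, 6, 4
15, 11
15, 7, 4
…and 19 more, for 31 total.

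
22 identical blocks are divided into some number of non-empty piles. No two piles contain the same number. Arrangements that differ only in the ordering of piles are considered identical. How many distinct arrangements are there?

89

Enumerating by decreasing first part gives 89 partitions in all.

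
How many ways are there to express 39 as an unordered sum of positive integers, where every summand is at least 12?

12

The partitions of 39 that satisfy the conditions:
39
12+27
13+26
14+25
15+24
16+23
17+22
18+21
19+20
12+12+15
12+13+14
13+13+13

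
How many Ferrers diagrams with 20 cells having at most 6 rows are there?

A full systematic count gives 282.

282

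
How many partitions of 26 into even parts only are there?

Enumerating by decreasing first part gives 101 partitions in all.

101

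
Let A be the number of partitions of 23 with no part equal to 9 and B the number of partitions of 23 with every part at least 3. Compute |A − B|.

1032

Partitions of 23 with no part equal to 9: 1120.
Partitions of 23 with every part at least 3: 88.
|1120 − 88| = 1032.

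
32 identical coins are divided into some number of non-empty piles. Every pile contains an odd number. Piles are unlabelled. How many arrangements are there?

There are 390 such partitions.

390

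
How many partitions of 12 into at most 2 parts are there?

7

The partitions of 12 that satisfy the conditions:
12
11, 1
10, 2
9, 3
8, 4
7, 5
6, 6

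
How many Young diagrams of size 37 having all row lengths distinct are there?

760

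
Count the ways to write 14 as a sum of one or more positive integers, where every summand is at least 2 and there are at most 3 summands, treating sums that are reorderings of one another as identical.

Listing the qualifying partitions of 14:
14
12, 2
11, 3
10, 4
10, 2, 2
9, 5
9, 3, 2
8, 6
8, 4, 2
8, 3, 3
7, 7
7, 5, 2
7, 4, 3
6, 6, 2
6, 5, 3
6, 4, 4
5, 5, 4
That's 17 in total.

17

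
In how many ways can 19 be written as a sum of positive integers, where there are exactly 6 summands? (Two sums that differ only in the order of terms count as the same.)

Counting exhaustively, 71 partitions satisfy the conditions.

71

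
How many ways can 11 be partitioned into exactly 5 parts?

10

Enumerating:
7+1+1+1+1
6+2+1+1+1
5+3+1+1+1
5+2+2+1+1
4+4+1+1+1
4+3+2+1+1
4+2+2+2+1
3+3+3+1+1
3+3+2+2+1
3+2+2+2+2
Counting gives 10.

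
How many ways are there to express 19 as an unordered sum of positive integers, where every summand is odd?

54

A partial list (first 12 by largest part):
19
17,1,1
15,3,1
15,1,1,1,1
13,5,1
13,3,3
13,3,1,1,1
13,1,1,1,1,1,1
11,7,1
11,5,3
11,5,1,1,1
11,3,3,1,1
…and 42 more, for 54 total.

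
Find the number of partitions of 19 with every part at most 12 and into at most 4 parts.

There are 71 such partitions.

71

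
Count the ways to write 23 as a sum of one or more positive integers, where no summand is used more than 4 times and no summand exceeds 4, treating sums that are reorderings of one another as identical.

27

A partial list (first 12 by largest part):
4 + 4 + 4 + 4 + 3 + 3 + 1
4 + 4 + 4 + 4 + 3 + 2 + 2
4 + 4 + 4 + 4 + 3 + 2 + 1 + 1
4 + 4 + 4 + 4 + 3 + 1 + 1 + 1 + 1
4 + 4 + 4 + 4 + 2 + 2 + 2 + 1
4 + 4 + 4 + 4 + 2 + 2 + 1 + 1 + 1
4 + 4 + 4 + 3 + 3 + 3 + 2
4 + 4 + 4 + 3 + 3 + 3 + 1 + 1
4 + 4 + 4 + 3 + 3 + 2 + 2 + 1
4 + 4 + 4 + 3 + 3 + 2 + 1 + 1 + 1
4 + 4 + 4 + 3 + 2 + 2 + 2 + 2
4 + 4 + 4 + 3 + 2 + 2 + 2 + 1 + 1
…and 15 more, for 27 total.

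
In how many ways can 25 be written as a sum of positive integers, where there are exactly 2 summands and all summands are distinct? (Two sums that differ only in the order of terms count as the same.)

12

Enumerating:
1 + 24
2 + 23
3 + 22
4 + 21
5 + 20
6 + 19
7 + 18
8 + 17
9 + 16
10 + 15
11 + 14
12 + 13
That's 12 in total.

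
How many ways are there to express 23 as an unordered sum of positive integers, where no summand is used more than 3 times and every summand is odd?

There are too many to list fully; the first 12 (by largest part) are:
23
21,1,1
19,3,1
17,5,1
17,3,3
17,3,1,1,1
15,7,1
15,5,3
15,5,1,1,1
15,3,3,1,1
13,9,1
13,7,3
…and 29 more, for 41 total.

41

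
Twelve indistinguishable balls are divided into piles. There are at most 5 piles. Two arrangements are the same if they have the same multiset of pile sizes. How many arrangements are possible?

A partial list (first 12 by largest part):
12
1+11
2+10
1+1+10
3+9
1+2+9
1+1+1+9
4+8
1+3+8
2+2+8
1+1+2+8
1+1+1+1+8
…and 35 more, for 47 total.

47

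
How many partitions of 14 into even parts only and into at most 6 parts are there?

The partitions of 14 that satisfy the conditions:
14
12+2
10+4
10+2+2
8+6
8+4+2
8+2+2+2
6+6+2
6+4+4
6+4+2+2
6+2+2+2+2
4+4+4+2
4+4+2+2+2
4+2+2+2+2+2

14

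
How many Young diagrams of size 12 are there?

77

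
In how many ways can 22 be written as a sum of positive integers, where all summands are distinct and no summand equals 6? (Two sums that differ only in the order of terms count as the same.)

65

There are too many to list fully; the first 12 (by largest part) are:
22
1, 21
2, 20
3, 19
1, 2, 19
4, 18
1, 3, 18
5, 17
1, 4, 17
2, 3, 17
1, 5, 16
2, 4, 16
…and 53 more, for 65 total.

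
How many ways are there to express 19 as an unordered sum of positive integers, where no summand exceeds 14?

478

Enumerating by decreasing first part gives 478 partitions in all.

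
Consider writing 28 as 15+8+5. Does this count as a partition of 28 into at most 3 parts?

Yes

The parts sum to 28, and the condition 'there are at most 3 summands' holds.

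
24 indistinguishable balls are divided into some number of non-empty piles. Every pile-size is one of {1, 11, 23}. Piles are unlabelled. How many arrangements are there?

Enumerating:
23, 1
11, 11, 1, 1
11, 1, 1, 1, 1, 1, 1, 1, 1, 1, 1, 1, 1, 1
1, 1, 1, 1, 1, 1, 1, 1, 1, 1, 1, 1, 1, 1, 1, 1, 1, 1, 1, 1, 1, 1, 1, 1
Counting gives 4.

4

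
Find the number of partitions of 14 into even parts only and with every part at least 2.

15

The partitions of 14 that satisfy the conditions:
14
12 + 2
10 + 4
10 + 2 + 2
8 + 6
8 + 4 + 2
8 + 2 + 2 + 2
6 + 6 + 2
6 + 4 + 4
6 + 4 + 2 + 2
6 + 2 + 2 + 2 + 2
4 + 4 + 4 + 2
4 + 4 + 2 + 2 + 2
4 + 2 + 2 + 2 + 2 + 2
2 + 2 + 2 + 2 + 2 + 2 + 2
That's 15 in total.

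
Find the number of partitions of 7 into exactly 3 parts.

4

Enumerating:
1 + 1 + 5
1 + 2 + 4
1 + 3 + 3
2 + 2 + 3
Counting gives 4.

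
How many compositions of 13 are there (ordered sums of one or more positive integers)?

4096

There are 12 gaps and each independently is a cut or not, giving 2^12 = 4096.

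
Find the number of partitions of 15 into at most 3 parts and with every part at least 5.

Listing the qualifying partitions of 15:
15
10+5
9+6
8+7
5+5+5
Counting gives 5.

5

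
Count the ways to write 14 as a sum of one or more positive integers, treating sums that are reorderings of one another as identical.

Counting exhaustively, 135 partitions satisfy the conditions.

135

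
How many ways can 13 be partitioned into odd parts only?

The partitions of 13 that satisfy the conditions:
13
11, 1, 1
9, 3, 1
9, 1, 1, 1, 1
7, 5, 1
7, 3, 3
7, 3, 1, 1, 1
7, 1, 1, 1, 1, 1, 1
5, 5, 3
5, 5, 1, 1, 1
5, 3, 3, 1, 1
5, 3, 1, 1, 1, 1, 1
5, 1, 1, 1, 1, 1, 1, 1, 1
3, 3, 3, 3, 1
3, 3, 3, 1, 1, 1, 1
3, 3, 1, 1, 1, 1, 1, 1, 1
3, 1, 1, 1, 1, 1, 1, 1, 1, 1, 1
1, 1, 1, 1, 1, 1, 1, 1, 1, 1, 1, 1, 1

18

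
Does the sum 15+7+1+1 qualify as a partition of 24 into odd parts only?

Yes

The parts sum to 24, and the condition 'every summand is odd' holds.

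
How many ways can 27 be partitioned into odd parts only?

192

Systematic enumeration (by largest part, then next-largest, …) yields 192.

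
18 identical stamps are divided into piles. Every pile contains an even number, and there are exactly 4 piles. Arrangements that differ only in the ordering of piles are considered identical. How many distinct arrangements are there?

6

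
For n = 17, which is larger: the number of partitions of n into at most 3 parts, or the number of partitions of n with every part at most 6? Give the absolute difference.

Partitions of 17 into at most 3 parts: 33.
Partitions of 17 with every part at most 6: 163.
|33 − 163| = 130.

130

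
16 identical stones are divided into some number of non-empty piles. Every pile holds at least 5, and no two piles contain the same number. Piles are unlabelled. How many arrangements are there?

Listing the qualifying partitions of 16:
16
5 + 11
6 + 10
7 + 9
Counting gives 4.

4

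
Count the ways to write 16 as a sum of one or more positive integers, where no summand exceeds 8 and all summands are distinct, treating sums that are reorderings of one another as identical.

13

Enumerating:
8, 7, 1
8, 6, 2
8, 5, 3
8, 5, 2, 1
8, 4, 3, 1
7, 6, 3
7, 6, 2, 1
7, 5, 4
7, 5, 3, 1
7, 4, 3, 2
6, 5, 4, 1
6, 5, 3, 2
6, 4, 3, 2, 1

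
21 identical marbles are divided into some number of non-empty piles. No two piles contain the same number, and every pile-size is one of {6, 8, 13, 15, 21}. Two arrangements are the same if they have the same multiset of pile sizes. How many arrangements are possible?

3

The partitions of 21 that satisfy the conditions:
21
15,6
13,8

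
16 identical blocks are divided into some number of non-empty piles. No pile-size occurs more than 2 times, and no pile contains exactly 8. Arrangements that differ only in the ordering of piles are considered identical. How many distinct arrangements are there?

Systematic enumeration (by largest part, then next-largest, …) yields 76.

76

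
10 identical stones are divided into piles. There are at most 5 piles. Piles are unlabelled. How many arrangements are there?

There are too many to list fully; the first 12 (by largest part) are:
10
1+9
2+8
1+1+8
3+7
1+2+7
1+1+1+7
4+6
1+3+6
2+2+6
1+1+2+6
1+1+1+1+6
…and 18 more, for 30 total.

30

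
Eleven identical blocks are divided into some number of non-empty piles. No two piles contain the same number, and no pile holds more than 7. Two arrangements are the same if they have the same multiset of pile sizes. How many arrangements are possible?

7

Enumerating:
7,4
7,3,1
6,5
6,4,1
6,3,2
5,4,2
5,3,2,1
Counting gives 7.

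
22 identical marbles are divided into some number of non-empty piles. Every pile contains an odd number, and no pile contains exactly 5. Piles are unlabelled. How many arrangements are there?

There are too many to list fully; the first 12 (by largest part) are:
21 + 1
19 + 3
19 + 1 + 1 + 1
17 + 3 + 1 + 1
17 + 1 + 1 + 1 + 1 + 1
15 + 7
15 + 3 + 3 + 1
15 + 3 + 1 + 1 + 1 + 1
15 + 1 + 1 + 1 + 1 + 1 + 1 + 1
13 + 9
13 + 7 + 1 + 1
13 + 3 + 3 + 3
…and 39 more, for 51 total.

51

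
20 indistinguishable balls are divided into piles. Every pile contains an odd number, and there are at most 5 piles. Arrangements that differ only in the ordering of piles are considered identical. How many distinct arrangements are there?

Listing the qualifying partitions of 20:
19, 1
17, 3
17, 1, 1, 1
15, 5
15, 3, 1, 1
13, 7
13, 5, 1, 1
13, 3, 3, 1
11, 9
11, 7, 1, 1
11, 5, 3, 1
11, 3, 3, 3
9, 9, 1, 1
9, 7, 3, 1
9, 5, 5, 1
9, 5, 3, 3
7, 7, 5, 1
7, 7, 3, 3
7, 5, 5, 3
5, 5, 5, 5

20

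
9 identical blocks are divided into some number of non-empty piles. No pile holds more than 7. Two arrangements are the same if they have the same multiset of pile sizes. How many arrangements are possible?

28

There are too many to list fully; the first 12 (by largest part) are:
7+2
7+1+1
6+3
6+2+1
6+1+1+1
5+4
5+3+1
5+2+2
5+2+1+1
5+1+1+1+1
4+4+1
4+3+2
…and 16 more, for 28 total.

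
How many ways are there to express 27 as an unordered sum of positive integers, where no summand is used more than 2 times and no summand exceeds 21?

Counting exhaustively, 716 partitions satisfy the conditions.

716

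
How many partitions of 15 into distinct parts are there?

There are too many to list fully; the first 12 (by largest part) are:
15
14+1
13+2
12+3
12+2+1
11+4
11+3+1
10+5
10+4+1
10+3+2
9+6
9+5+1
…and 15 more, for 27 total.

27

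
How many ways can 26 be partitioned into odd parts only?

Systematic enumeration (by largest part, then next-largest, …) yields 165.

165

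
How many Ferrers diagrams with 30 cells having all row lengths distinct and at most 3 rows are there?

76

There are 76 such partitions.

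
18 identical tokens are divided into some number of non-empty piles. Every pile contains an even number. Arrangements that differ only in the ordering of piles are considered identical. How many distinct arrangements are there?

30

There are too many to list fully; the first 12 (by largest part) are:
18
16+2
14+4
14+2+2
12+6
12+4+2
12+2+2+2
10+8
10+6+2
10+4+4
10+4+2+2
10+2+2+2+2
…and 18 more, for 30 total.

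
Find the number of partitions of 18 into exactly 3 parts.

27

There are too many to list fully; the first 12 (by largest part) are:
16 + 1 + 1
15 + 2 + 1
14 + 3 + 1
14 + 2 + 2
13 + 4 + 1
13 + 3 + 2
12 + 5 + 1
12 + 4 + 2
12 + 3 + 3
11 + 6 + 1
11 + 5 + 2
11 + 4 + 3
…and 15 more, for 27 total.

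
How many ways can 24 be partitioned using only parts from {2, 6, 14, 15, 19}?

7

Listing the qualifying partitions of 24:
14+6+2+2
14+2+2+2+2+2
6+6+6+6
6+6+6+2+2+2
6+6+2+2+2+2+2+2
6+2+2+2+2+2+2+2+2+2
2+2+2+2+2+2+2+2+2+2+2+2
Counting gives 7.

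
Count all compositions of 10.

512

The number of compositions of n is 2^(n−1); here 2^9 = 512.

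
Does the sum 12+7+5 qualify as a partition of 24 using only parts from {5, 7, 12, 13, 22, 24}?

The parts sum to 24, and the condition 'each summand belongs to {5, 7, 12, 13, 22, 24}' holds.

Yes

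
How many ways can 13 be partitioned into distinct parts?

18

Enumerating:
13
1, 12
2, 11
3, 10
1, 2, 10
4, 9
1, 3, 9
5, 8
1, 4, 8
2, 3, 8
6, 7
1, 5, 7
2, 4, 7
1, 2, 3, 7
2, 5, 6
3, 4, 6
1, 2, 4, 6
1, 3, 4, 5
Counting gives 18.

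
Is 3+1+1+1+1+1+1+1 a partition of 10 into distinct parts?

The parts sum to 10, and the condition 'all summands are distinct' is violated.

No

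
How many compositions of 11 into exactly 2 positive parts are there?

10

By stars and bars with positive parts, the count is C(10,1) = 10.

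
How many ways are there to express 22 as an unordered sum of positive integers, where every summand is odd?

89

Enumerating by decreasing first part gives 89 partitions in all.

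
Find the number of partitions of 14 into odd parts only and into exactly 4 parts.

6

Listing the qualifying partitions of 14:
11, 1, 1, 1
9, 3, 1, 1
7, 5, 1, 1
7, 3, 3, 1
5, 5, 3, 1
5, 3, 3, 3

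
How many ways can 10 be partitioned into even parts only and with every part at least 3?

2

Enumerating:
10
6,4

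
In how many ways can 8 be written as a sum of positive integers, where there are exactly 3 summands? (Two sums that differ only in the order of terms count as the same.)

The partitions of 8 that satisfy the conditions:
6+1+1
5+2+1
4+3+1
4+2+2
3+3+2

5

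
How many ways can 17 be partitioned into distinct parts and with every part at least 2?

Listing the qualifying partitions of 17:
17
15 + 2
14 + 3
13 + 4
12 + 5
12 + 3 + 2
11 + 6
11 + 4 + 2
10 + 7
10 + 5 + 2
10 + 4 + 3
9 + 8
9 + 6 + 2
9 + 5 + 3
8 + 7 + 2
8 + 6 + 3
8 + 5 + 4
8 + 4 + 3 + 2
7 + 6 + 4
7 + 5 + 3 + 2
6 + 5 + 4 + 2
That's 21 in total.

21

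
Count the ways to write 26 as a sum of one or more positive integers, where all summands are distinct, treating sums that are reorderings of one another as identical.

165

There are 165 such partitions.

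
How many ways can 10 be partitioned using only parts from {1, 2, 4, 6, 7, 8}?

20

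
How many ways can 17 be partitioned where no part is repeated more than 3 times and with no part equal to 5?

116

A full systematic count gives 116.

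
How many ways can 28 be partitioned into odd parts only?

222

Counting exhaustively, 222 partitions satisfy the conditions.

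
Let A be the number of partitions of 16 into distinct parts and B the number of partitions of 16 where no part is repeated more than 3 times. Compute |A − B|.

Partitions of 16 into distinct parts: 32.
Partitions of 16 where no part is repeated more than 3 times: 132.
|32 − 132| = 100.

100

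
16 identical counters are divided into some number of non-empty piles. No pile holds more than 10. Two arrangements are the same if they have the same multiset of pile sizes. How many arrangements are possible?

Direct enumeration gives 212 partitions.

212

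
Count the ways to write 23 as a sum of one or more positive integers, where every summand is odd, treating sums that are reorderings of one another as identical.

Enumerating by decreasing first part gives 104 partitions in all.

104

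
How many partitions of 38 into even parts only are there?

A full systematic count gives 490.

490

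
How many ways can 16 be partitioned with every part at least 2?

55

A partial list (first 12 by largest part):
16
14, 2
13, 3
12, 4
12, 2, 2
11, 5
11, 3, 2
10, 6
10, 4, 2
10, 3, 3
10, 2, 2, 2
9, 7
…and 43 more, for 55 total.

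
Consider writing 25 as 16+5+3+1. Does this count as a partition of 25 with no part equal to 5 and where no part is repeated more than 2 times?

No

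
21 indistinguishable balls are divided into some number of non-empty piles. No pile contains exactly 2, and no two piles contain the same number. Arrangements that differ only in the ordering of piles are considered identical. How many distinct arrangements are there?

44

A partial list (first 12 by largest part):
21
1 + 20
3 + 18
4 + 17
1 + 3 + 17
5 + 16
1 + 4 + 16
6 + 15
1 + 5 + 15
7 + 14
1 + 6 + 14
3 + 4 + 14
…and 32 more, for 44 total.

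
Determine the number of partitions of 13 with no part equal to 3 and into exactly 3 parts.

The partitions of 13 that satisfy the conditions:
11 + 1 + 1
10 + 2 + 1
9 + 2 + 2
8 + 4 + 1
7 + 5 + 1
7 + 4 + 2
6 + 6 + 1
6 + 5 + 2
5 + 4 + 4
Counting gives 9.

9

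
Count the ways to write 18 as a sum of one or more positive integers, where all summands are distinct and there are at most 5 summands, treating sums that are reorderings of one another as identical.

46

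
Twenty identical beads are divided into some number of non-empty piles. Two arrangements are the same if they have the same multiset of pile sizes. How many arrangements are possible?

627

Systematic enumeration (by largest part, then next-largest, …) yields 627.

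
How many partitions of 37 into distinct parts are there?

760

Systematic enumeration (by largest part, then next-largest, …) yields 760.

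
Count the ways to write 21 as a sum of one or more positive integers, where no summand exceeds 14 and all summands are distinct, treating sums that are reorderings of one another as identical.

62

A partial list (first 12 by largest part):
14 + 7
14 + 6 + 1
14 + 5 + 2
14 + 4 + 3
14 + 4 + 2 + 1
13 + 8
13 + 7 + 1
13 + 6 + 2
13 + 5 + 3
13 + 5 + 2 + 1
13 + 4 + 3 + 1
12 + 9
…and 50 more, for 62 total.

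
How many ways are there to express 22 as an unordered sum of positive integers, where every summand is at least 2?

Counting exhaustively, 210 partitions satisfy the conditions.

210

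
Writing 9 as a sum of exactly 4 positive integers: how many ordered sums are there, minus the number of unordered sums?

Ordered (compositions into 4 parts): C(8,3) = 56.
Partitions of 9 into exactly 4 parts: 6.
Difference: 56 − 6 = 50.

50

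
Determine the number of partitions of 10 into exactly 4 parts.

The partitions of 10 that satisfy the conditions:
7+1+1+1
6+2+1+1
5+3+1+1
5+2+2+1
4+4+1+1
4+3+2+1
4+2+2+2
3+3+3+1
3+3+2+2

9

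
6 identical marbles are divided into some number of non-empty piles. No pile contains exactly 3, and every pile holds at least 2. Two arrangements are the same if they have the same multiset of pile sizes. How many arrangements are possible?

3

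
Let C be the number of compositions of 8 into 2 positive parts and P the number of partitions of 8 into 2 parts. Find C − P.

3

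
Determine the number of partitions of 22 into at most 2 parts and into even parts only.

6

Listing the qualifying partitions of 22:
22
20 + 2
18 + 4
16 + 6
14 + 8
12 + 10
That's 6 in total.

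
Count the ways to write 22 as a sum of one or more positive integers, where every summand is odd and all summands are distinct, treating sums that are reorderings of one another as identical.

They are:
1, 21
3, 19
5, 17
7, 15
9, 13
1, 3, 5, 13
1, 3, 7, 11
1, 5, 7, 9

8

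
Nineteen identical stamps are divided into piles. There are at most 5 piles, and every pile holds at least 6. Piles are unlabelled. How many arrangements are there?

6

Enumerating:
19
6, 13
7, 12
8, 11
9, 10
6, 6, 7
Counting gives 6.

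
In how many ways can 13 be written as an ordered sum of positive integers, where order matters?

4096

Each of the 12 gaps between 13 units is either a break or not: 2^12 = 4096.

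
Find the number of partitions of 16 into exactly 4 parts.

A partial list (first 12 by largest part):
1, 1, 1, 13
1, 1, 2, 12
1, 1, 3, 11
1, 2, 2, 11
1, 1, 4, 10
1, 2, 3, 10
2, 2, 2, 10
1, 1, 5, 9
1, 2, 4, 9
1, 3, 3, 9
2, 2, 3, 9
1, 1, 6, 8
…and 22 more, for 34 total.

34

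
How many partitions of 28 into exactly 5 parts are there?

291

A full systematic count gives 291.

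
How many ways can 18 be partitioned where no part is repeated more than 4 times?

Systematic enumeration (by largest part, then next-largest, …) yields 262.

262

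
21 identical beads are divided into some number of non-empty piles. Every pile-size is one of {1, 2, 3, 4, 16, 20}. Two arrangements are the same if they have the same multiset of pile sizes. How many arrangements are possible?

127

Direct enumeration gives 127 partitions.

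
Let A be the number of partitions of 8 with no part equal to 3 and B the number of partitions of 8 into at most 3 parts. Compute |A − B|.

5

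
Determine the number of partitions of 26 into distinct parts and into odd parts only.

12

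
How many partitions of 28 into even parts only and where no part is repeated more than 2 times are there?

57

There are too many to list fully; the first 12 (by largest part) are:
28
2,26
4,24
2,2,24
6,22
2,4,22
8,20
2,6,20
4,4,20
2,2,4,20
10,18
2,8,18
…and 45 more, for 57 total.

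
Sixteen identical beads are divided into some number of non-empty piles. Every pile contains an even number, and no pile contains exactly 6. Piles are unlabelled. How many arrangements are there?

Enumerating:
16
14,2
12,4
12,2,2
10,4,2
10,2,2,2
8,8
8,4,4
8,4,2,2
8,2,2,2,2
4,4,4,4
4,4,4,2,2
4,4,2,2,2,2
4,2,2,2,2,2,2
2,2,2,2,2,2,2,2
Counting gives 15.

15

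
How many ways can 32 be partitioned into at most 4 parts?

351

There are 351 such partitions.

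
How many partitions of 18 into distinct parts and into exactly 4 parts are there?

Listing the qualifying partitions of 18:
12 + 3 + 2 + 1
11 + 4 + 2 + 1
10 + 5 + 2 + 1
10 + 4 + 3 + 1
9 + 6 + 2 + 1
9 + 5 + 3 + 1
9 + 4 + 3 + 2
8 + 7 + 2 + 1
8 + 6 + 3 + 1
8 + 5 + 4 + 1
8 + 5 + 3 + 2
7 + 6 + 4 + 1
7 + 6 + 3 + 2
7 + 5 + 4 + 2
6 + 5 + 4 + 3

15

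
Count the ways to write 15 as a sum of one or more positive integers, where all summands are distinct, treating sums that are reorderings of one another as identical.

27

A partial list (first 12 by largest part):
15
14, 1
13, 2
12, 3
12, 2, 1
11, 4
11, 3, 1
10, 5
10, 4, 1
10, 3, 2
9, 6
9, 5, 1
…and 15 more, for 27 total.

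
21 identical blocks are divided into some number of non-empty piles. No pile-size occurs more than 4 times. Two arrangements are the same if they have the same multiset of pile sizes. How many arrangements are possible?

Counting exhaustively, 505 partitions satisfy the conditions.

505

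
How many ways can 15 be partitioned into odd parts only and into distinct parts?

4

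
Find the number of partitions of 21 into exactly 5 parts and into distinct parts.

10

The partitions of 21 that satisfy the conditions:
11+4+3+2+1
10+5+3+2+1
9+6+3+2+1
9+5+4+2+1
8+7+3+2+1
8+6+4+2+1
8+5+4+3+1
7+6+5+2+1
7+6+4+3+1
7+5+4+3+2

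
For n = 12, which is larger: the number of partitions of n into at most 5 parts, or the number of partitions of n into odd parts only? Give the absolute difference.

Partitions of 12 into at most 5 parts: 47.
Partitions of 12 into odd parts only: 15.
|47 − 15| = 32.

32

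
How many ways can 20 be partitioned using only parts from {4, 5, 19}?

The partitions of 20 that satisfy the conditions:
5, 5, 5, 5
4, 4, 4, 4, 4
Counting gives 2.

2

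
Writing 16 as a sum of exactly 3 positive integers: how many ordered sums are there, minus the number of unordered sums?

Ordered (compositions into 3 parts): C(15,2) = 105.
Unordered (partitions into 3 parts): 21.
Difference: 105 − 21 = 84.

84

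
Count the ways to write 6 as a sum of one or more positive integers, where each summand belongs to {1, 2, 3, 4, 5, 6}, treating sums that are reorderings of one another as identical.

11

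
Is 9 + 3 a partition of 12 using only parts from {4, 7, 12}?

No

The parts sum to 12, and the condition 'each summand belongs to {4, 7, 12}' is violated.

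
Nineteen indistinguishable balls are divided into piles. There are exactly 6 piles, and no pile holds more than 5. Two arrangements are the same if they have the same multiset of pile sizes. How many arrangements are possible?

16

They are:
5 + 5 + 5 + 2 + 1 + 1
5 + 5 + 4 + 3 + 1 + 1
5 + 5 + 4 + 2 + 2 + 1
5 + 5 + 3 + 3 + 2 + 1
5 + 5 + 3 + 2 + 2 + 2
5 + 4 + 4 + 4 + 1 + 1
5 + 4 + 4 + 3 + 2 + 1
5 + 4 + 4 + 2 + 2 + 2
5 + 4 + 3 + 3 + 3 + 1
5 + 4 + 3 + 3 + 2 + 2
5 + 3 + 3 + 3 + 3 + 2
4 + 4 + 4 + 4 + 2 + 1
4 + 4 + 4 + 3 + 3 + 1
4 + 4 + 4 + 3 + 2 + 2
4 + 4 + 3 + 3 + 3 + 2
4 + 3 + 3 + 3 + 3 + 3
Counting gives 16.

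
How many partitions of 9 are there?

There are too many to list fully; the first 12 (by largest part) are:
9
8 + 1
7 + 2
7 + 1 + 1
6 + 3
6 + 2 + 1
6 + 1 + 1 + 1
5 + 4
5 + 3 + 1
5 + 2 + 2
5 + 2 + 1 + 1
5 + 1 + 1 + 1 + 1
…and 18 more, for 30 total.

30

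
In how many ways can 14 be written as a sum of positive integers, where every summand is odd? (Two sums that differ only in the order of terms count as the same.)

Listing the qualifying partitions of 14:
13, 1
11, 3
11, 1, 1, 1
9, 5
9, 3, 1, 1
9, 1, 1, 1, 1, 1
7, 7
7, 5, 1, 1
7, 3, 3, 1
7, 3, 1, 1, 1, 1
7, 1, 1, 1, 1, 1, 1, 1
5, 5, 3, 1
5, 5, 1, 1, 1, 1
5, 3, 3, 3
5, 3, 3, 1, 1, 1
5, 3, 1, 1, 1, 1, 1, 1
5, 1, 1, 1, 1, 1, 1, 1, 1, 1
3, 3, 3, 3, 1, 1
3, 3, 3, 1, 1, 1, 1, 1
3, 3, 1, 1, 1, 1, 1, 1, 1, 1
3, 1, 1, 1, 1, 1, 1, 1, 1, 1, 1, 1
1, 1, 1, 1, 1, 1, 1, 1, 1, 1, 1, 1, 1, 1

22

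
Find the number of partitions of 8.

22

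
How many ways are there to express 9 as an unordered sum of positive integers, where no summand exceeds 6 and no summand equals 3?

The partitions of 9 that satisfy the conditions:
6,2,1
6,1,1,1
5,4
5,2,2
5,2,1,1
5,1,1,1,1
4,4,1
4,2,2,1
4,2,1,1,1
4,1,1,1,1,1
2,2,2,2,1
2,2,2,1,1,1
2,2,1,1,1,1,1
2,1,1,1,1,1,1,1
1,1,1,1,1,1,1,1,1
That's 15 in total.

15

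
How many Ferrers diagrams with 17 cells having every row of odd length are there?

38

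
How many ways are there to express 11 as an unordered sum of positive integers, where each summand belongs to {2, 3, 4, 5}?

7

They are:
5+4+2
5+3+3
5+2+2+2
4+4+3
4+3+2+2
3+3+3+2
3+2+2+2+2
Counting gives 7.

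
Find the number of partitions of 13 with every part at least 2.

24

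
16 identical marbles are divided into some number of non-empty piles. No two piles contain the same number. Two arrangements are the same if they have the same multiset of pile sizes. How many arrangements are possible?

There are too many to list fully; the first 12 (by largest part) are:
16
15, 1
14, 2
13, 3
13, 2, 1
12, 4
12, 3, 1
11, 5
11, 4, 1
11, 3, 2
10, 6
10, 5, 1
…and 20 more, for 32 total.

32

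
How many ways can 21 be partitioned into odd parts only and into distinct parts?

Enumerating:
21
17,3,1
15,5,1
13,7,1
13,5,3
11,9,1
11,7,3
9,7,5
Counting gives 8.

8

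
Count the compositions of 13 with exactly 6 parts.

792

By stars and bars with positive parts, the count is C(12,5) = 792.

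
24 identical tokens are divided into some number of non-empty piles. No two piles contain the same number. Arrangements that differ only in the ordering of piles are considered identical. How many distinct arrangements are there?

122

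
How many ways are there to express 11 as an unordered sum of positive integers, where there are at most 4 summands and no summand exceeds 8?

They are:
8+3
8+2+1
8+1+1+1
7+4
7+3+1
7+2+2
7+2+1+1
6+5
6+4+1
6+3+2
6+3+1+1
6+2+2+1
5+5+1
5+4+2
5+4+1+1
5+3+3
5+3+2+1
5+2+2+2
4+4+3
4+4+2+1
4+3+3+1
4+3+2+2
3+3+3+2
Counting gives 23.

23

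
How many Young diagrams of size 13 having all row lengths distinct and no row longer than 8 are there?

The partitions of 13 that satisfy the conditions:
5,8
1,4,8
2,3,8
6,7
1,5,7
2,4,7
1,2,3,7
2,5,6
3,4,6
1,2,4,6
1,3,4,5

11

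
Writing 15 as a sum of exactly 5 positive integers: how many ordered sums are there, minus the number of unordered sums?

Compositions: C(14,4) = 1001.
Unordered (partitions into 5 parts): 30.
Difference: 1001 − 30 = 971.

971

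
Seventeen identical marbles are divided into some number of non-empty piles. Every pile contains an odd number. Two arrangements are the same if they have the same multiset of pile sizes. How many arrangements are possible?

A partial list (first 12 by largest part):
17
15 + 1 + 1
13 + 3 + 1
13 + 1 + 1 + 1 + 1
11 + 5 + 1
11 + 3 + 3
11 + 3 + 1 + 1 + 1
11 + 1 + 1 + 1 + 1 + 1 + 1
9 + 7 + 1
9 + 5 + 3
9 + 5 + 1 + 1 + 1
9 + 3 + 3 + 1 + 1
…and 26 more, for 38 total.

38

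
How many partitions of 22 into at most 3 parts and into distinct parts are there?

41

A partial list (first 12 by largest part):
22
21 + 1
20 + 2
19 + 3
19 + 2 + 1
18 + 4
18 + 3 + 1
17 + 5
17 + 4 + 1
17 + 3 + 2
16 + 6
16 + 5 + 1
…and 29 more, for 41 total.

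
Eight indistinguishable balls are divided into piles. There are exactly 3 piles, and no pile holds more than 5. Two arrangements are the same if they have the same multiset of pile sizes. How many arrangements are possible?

Enumerating:
5, 2, 1
4, 3, 1
4, 2, 2
3, 3, 2
Counting gives 4.

4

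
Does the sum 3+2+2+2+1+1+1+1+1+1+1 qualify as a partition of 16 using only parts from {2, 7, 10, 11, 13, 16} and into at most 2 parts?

No

The parts sum to 16, and the condition 'each summand belongs to {2, 7, 10, 11, 13, 16}' is violated.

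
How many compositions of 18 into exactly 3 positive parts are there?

Equivalently, choose which 2 of the 17 gaps become plus signs: C(17,2) = 136.

136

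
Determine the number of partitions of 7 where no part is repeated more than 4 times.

13

They are:
7
1 + 6
2 + 5
1 + 1 + 5
3 + 4
1 + 2 + 4
1 + 1 + 1 + 4
1 + 3 + 3
2 + 2 + 3
1 + 1 + 2 + 3
1 + 1 + 1 + 1 + 3
1 + 2 + 2 + 2
1 + 1 + 1 + 2 + 2
That's 13 in total.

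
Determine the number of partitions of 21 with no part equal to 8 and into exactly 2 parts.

They are:
20,1
19,2
18,3
17,4
16,5
15,6
14,7
12,9
11,10
Counting gives 9.

9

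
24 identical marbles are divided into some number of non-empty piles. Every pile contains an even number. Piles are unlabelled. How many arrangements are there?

A full systematic count gives 77.

77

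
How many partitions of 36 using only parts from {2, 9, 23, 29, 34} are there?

5

The partitions of 36 that satisfy the conditions:
34,2
23,9,2,2
9,9,9,9
9,9,2,2,2,2,2,2,2,2,2
2,2,2,2,2,2,2,2,2,2,2,2,2,2,2,2,2,2
Counting gives 5.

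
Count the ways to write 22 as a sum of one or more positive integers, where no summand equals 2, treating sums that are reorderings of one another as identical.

375

A full systematic count gives 375.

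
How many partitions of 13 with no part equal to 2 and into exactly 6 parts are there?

Enumerating:
8+1+1+1+1+1
6+3+1+1+1+1
5+4+1+1+1+1
4+3+3+1+1+1
That's 4 in total.

4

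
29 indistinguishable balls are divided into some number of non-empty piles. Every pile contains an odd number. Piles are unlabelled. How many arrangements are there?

There are 256 such partitions.

256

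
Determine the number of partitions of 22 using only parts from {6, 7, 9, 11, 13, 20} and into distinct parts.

The partitions of 22 that satisfy the conditions:
9, 13
6, 7, 9
Counting gives 2.

2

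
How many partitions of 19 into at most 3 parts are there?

There are too many to list fully; the first 12 (by largest part) are:
19
18+1
17+2
17+1+1
16+3
16+2+1
15+4
15+3+1
15+2+2
14+5
14+4+1
14+3+2
…and 28 more, for 40 total.

40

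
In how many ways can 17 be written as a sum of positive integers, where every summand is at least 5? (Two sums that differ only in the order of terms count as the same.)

Listing the qualifying partitions of 17:
17
12,5
11,6
10,7
9,8
7,5,5
6,6,5
Counting gives 7.

7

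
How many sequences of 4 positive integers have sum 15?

364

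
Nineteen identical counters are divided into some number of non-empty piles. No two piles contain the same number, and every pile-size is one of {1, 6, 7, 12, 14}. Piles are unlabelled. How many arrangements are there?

2

Listing the qualifying partitions of 19:
12 + 7
12 + 6 + 1
That's 2 in total.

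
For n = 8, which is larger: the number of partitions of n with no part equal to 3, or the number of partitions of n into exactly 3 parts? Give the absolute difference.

10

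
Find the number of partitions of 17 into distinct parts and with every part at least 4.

The partitions of 17 that satisfy the conditions:
17
4, 13
5, 12
6, 11
7, 10
8, 9
4, 5, 8
4, 6, 7

8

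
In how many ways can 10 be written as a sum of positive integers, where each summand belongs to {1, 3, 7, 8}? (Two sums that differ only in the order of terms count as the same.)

7

Enumerating:
8 + 1 + 1
7 + 3
7 + 1 + 1 + 1
3 + 3 + 3 + 1
3 + 3 + 1 + 1 + 1 + 1
3 + 1 + 1 + 1 + 1 + 1 + 1 + 1
1 + 1 + 1 + 1 + 1 + 1 + 1 + 1 + 1 + 1
Counting gives 7.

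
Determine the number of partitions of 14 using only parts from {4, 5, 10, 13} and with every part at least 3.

2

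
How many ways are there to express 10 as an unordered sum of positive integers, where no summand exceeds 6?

35

A partial list (first 12 by largest part):
6+4
6+3+1
6+2+2
6+2+1+1
6+1+1+1+1
5+5
5+4+1
5+3+2
5+3+1+1
5+2+2+1
5+2+1+1+1
5+1+1+1+1+1
…and 23 more, for 35 total.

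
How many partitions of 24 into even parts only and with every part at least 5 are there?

9

The partitions of 24 that satisfy the conditions:
24
18,6
16,8
14,10
12,12
12,6,6
10,8,6
8,8,8
6,6,6,6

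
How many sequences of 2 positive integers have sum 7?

6

Place 1 bars in the 6 internal gaps of a row of 7 dots: C(6,1) = 6.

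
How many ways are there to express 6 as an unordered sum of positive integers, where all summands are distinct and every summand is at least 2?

They are:
6
2 + 4

2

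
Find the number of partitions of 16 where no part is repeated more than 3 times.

132

Direct enumeration gives 132 partitions.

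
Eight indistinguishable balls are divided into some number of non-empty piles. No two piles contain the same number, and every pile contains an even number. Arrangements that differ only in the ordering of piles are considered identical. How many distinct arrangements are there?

2

Listing the qualifying partitions of 8:
8
2 + 6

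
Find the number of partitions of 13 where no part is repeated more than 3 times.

64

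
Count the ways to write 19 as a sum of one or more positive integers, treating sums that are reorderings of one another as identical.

490

Counting exhaustively, 490 partitions satisfy the conditions.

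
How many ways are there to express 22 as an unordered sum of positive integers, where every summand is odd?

Direct enumeration gives 89 partitions.

89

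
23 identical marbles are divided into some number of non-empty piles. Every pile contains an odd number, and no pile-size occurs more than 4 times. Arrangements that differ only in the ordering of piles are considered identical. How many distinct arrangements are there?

54

There are too many to list fully; the first 12 (by largest part) are:
23
21+1+1
19+3+1
19+1+1+1+1
17+5+1
17+3+3
17+3+1+1+1
15+7+1
15+5+3
15+5+1+1+1
15+3+3+1+1
13+9+1
…and 42 more, for 54 total.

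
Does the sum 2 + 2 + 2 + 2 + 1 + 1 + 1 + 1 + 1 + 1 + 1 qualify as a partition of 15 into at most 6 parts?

No

The parts sum to 15, and the condition 'there are at most 6 summands' is violated.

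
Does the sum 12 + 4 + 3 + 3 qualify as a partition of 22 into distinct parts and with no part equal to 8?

No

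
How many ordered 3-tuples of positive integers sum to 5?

6

Equivalently, choose which 2 of the 4 gaps become plus signs: C(4,2) = 6.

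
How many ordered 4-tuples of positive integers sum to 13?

By stars and bars with positive parts, the count is C(12,3) = 220.

220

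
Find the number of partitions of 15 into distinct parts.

27

A partial list (first 12 by largest part):
15
14+1
13+2
12+3
12+2+1
11+4
11+3+1
10+5
10+4+1
10+3+2
9+6
9+5+1
…and 15 more, for 27 total.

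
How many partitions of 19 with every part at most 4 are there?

Enumerating by decreasing first part gives 94 partitions in all.

94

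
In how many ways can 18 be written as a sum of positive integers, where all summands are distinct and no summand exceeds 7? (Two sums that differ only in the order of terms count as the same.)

Listing the qualifying partitions of 18:
7+6+5
7+6+4+1
7+6+3+2
7+5+4+2
7+5+3+2+1
6+5+4+3
6+5+4+2+1

7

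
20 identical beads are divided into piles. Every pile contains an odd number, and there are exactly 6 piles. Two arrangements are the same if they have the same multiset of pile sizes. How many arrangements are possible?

14

Enumerating:
1,1,1,1,1,15
1,1,1,1,3,13
1,1,1,1,5,11
1,1,1,3,3,11
1,1,1,1,7,9
1,1,1,3,5,9
1,1,3,3,3,9
1,1,1,3,7,7
1,1,1,5,5,7
1,1,3,3,5,7
1,3,3,3,3,7
1,1,3,5,5,5
1,3,3,3,5,5
3,3,3,3,3,5
That's 14 in total.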